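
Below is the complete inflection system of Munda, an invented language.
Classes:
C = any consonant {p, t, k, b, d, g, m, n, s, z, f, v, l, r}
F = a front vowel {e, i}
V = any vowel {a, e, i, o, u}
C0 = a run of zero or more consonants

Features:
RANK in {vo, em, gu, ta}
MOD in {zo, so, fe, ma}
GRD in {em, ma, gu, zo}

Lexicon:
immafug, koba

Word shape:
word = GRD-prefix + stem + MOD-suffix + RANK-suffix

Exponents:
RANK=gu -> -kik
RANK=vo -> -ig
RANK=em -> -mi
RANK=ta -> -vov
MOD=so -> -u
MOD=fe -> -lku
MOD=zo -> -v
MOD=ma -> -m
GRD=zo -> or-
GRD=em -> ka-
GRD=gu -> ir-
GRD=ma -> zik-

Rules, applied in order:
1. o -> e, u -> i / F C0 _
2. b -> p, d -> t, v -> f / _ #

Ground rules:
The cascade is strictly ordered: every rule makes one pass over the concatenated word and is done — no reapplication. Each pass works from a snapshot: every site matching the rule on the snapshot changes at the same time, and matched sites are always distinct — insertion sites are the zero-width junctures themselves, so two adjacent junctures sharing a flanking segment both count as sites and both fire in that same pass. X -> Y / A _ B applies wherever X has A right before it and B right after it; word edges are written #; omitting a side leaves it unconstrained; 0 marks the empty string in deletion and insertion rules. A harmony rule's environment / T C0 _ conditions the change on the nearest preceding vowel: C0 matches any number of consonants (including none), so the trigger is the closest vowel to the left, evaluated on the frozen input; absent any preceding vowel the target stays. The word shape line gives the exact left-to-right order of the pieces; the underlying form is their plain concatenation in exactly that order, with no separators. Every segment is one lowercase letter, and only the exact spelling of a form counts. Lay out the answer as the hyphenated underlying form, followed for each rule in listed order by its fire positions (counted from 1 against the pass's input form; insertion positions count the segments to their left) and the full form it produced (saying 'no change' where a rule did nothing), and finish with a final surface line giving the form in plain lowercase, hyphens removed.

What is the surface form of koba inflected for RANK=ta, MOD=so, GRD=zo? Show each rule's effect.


underlying: or-koba-u-vov
1. o -> e, u -> i / F C0 _: no change
2. b -> p, d -> t, v -> f / _ #: fires at position(s) 10: orkobauvof
surface: orkobauvof


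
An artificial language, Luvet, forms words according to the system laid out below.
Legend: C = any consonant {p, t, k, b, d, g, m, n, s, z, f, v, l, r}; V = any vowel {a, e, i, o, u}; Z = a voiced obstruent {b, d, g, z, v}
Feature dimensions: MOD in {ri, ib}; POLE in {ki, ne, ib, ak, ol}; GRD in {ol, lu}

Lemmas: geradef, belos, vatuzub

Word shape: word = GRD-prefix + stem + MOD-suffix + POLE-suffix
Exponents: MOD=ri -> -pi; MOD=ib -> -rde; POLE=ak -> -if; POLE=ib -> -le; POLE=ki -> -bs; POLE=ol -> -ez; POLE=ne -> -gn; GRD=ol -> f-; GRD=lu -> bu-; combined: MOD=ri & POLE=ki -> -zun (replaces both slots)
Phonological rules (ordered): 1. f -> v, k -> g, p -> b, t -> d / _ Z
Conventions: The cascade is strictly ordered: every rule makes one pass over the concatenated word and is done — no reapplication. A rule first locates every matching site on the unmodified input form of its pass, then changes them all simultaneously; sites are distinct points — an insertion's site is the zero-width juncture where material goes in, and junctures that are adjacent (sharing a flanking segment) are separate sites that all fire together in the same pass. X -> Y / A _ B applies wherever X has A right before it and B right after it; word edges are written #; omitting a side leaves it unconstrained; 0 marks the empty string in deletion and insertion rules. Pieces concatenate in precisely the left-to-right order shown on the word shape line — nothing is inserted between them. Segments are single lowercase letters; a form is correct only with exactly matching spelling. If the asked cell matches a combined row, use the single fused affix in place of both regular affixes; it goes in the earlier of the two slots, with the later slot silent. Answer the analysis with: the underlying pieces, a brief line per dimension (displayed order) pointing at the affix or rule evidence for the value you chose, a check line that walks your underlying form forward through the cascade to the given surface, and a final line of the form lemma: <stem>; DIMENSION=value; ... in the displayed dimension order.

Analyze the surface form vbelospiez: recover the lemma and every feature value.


underlying: f-belos-pi-ez
MOD=ri - signalled by the affix -pi
POLE=ol - signalled by the affix -ez
GRD=ol - signalled by the affix f-
check: fbelospiez -> vbelospiez
lemma: belos; MOD=ri; POLE=ol; GRD=ol


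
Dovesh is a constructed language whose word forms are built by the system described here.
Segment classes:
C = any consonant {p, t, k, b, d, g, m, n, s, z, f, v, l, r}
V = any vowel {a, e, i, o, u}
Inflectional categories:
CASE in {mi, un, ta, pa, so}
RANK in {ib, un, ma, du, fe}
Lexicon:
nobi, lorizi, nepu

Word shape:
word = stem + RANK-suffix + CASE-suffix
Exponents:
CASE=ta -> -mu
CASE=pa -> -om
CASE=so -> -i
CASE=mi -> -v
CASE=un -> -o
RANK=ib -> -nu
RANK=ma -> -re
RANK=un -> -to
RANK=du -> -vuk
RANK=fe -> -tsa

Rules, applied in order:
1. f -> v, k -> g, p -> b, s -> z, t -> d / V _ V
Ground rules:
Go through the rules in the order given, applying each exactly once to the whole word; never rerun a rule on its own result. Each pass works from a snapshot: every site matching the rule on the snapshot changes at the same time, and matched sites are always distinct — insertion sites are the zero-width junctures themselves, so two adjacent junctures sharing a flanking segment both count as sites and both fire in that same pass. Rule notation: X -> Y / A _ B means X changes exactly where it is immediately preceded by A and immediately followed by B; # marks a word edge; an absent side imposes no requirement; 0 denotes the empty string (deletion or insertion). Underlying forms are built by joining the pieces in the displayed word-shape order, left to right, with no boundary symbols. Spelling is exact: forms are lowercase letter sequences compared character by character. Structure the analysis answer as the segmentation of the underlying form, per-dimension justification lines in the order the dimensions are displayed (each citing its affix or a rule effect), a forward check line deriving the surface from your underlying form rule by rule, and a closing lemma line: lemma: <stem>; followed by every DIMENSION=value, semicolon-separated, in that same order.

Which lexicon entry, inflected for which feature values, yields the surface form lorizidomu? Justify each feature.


underlying: lorizi-to-mu
CASE=ta - signalled by the affix -mu
RANK=un - signalled by the affix -to
check: lorizitomu -> lorizidomu
lemma: lorizi; CASE=ta; RANK=un


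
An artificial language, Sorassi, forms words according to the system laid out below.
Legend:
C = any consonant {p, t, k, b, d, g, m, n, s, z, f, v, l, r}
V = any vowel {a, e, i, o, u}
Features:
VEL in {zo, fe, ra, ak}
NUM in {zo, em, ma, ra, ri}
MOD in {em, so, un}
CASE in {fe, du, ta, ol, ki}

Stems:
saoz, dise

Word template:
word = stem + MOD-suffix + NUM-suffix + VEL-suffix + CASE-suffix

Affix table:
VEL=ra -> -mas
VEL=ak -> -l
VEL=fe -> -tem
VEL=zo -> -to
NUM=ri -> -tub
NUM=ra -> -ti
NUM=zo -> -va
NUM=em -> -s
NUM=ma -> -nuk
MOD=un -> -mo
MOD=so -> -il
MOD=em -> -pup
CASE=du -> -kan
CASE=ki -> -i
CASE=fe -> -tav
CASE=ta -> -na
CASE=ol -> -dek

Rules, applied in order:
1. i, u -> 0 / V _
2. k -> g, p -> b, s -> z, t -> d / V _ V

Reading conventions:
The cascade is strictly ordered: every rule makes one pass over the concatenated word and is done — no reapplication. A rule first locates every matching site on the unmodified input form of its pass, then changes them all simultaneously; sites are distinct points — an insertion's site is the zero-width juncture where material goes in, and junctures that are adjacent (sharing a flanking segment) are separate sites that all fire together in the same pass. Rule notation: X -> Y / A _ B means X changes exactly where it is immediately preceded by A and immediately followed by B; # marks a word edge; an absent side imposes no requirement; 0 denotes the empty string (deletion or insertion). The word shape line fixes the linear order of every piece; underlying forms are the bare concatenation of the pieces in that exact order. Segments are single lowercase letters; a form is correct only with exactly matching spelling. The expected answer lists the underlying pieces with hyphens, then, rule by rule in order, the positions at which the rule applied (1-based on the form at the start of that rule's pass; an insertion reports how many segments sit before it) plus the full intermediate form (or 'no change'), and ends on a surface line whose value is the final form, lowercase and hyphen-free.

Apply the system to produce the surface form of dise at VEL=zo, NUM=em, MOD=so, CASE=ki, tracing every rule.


underlying: dise-il-s-to-i
1. i, u -> 0 / V _: fires at position(s) 5, 10: diselsto
2. k -> g, p -> b, s -> z, t -> d / V _ V: fires at position(s) 3: dizelsto
surface: dizelsto


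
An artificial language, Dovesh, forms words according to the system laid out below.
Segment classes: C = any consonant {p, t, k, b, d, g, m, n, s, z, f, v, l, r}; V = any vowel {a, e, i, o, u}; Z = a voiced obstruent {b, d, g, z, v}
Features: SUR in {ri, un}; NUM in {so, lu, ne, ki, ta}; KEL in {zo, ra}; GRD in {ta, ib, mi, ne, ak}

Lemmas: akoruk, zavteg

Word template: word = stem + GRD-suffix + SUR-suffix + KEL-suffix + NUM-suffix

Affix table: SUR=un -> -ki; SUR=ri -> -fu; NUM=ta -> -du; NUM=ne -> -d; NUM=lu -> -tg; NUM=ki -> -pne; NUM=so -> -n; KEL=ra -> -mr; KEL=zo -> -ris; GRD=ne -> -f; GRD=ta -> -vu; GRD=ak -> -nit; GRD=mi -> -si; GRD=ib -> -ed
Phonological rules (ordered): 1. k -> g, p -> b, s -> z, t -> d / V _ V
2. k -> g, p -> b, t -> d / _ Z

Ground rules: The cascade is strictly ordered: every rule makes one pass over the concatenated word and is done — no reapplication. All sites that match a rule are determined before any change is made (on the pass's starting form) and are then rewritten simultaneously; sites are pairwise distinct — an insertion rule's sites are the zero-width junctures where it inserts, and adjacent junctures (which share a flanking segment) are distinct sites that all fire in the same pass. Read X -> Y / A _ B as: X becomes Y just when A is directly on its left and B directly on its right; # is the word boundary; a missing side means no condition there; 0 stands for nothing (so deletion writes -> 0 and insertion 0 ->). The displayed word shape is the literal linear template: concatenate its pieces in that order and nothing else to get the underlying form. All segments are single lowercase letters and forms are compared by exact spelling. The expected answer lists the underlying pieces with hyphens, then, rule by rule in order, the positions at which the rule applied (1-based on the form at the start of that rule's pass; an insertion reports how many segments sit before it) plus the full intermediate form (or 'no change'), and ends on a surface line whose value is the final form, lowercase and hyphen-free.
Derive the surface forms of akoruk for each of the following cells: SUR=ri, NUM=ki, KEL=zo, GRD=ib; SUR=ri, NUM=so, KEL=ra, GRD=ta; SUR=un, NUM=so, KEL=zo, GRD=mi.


cell SUR=ri, NUM=ki, KEL=zo, GRD=ib:
underlying: akoruk-ed-fu-ris-pne
1. k -> g, p -> b, s -> z, t -> d / V _ V: fires at position(s) 2, 6: agorugedfurispne
2. k -> g, p -> b, t -> d / _ Z: no change
surface: agorugedfurispne

cell SUR=ri, NUM=so, KEL=ra, GRD=ta:
underlying: akoruk-vu-fu-mr-n
1. k -> g, p -> b, s -> z, t -> d / V _ V: fires at position(s) 2: agorukvufumrn
2. k -> g, p -> b, t -> d / _ Z: fires at position(s) 6: agorugvufumrn
surface: agorugvufumrn

cell SUR=un, NUM=so, KEL=zo, GRD=mi:
underlying: akoruk-si-ki-ris-n
1. k -> g, p -> b, s -> z, t -> d / V _ V: fires at position(s) 2, 9: agoruksigirisn
2. k -> g, p -> b, t -> d / _ Z: no change
surface: agoruksigirisn


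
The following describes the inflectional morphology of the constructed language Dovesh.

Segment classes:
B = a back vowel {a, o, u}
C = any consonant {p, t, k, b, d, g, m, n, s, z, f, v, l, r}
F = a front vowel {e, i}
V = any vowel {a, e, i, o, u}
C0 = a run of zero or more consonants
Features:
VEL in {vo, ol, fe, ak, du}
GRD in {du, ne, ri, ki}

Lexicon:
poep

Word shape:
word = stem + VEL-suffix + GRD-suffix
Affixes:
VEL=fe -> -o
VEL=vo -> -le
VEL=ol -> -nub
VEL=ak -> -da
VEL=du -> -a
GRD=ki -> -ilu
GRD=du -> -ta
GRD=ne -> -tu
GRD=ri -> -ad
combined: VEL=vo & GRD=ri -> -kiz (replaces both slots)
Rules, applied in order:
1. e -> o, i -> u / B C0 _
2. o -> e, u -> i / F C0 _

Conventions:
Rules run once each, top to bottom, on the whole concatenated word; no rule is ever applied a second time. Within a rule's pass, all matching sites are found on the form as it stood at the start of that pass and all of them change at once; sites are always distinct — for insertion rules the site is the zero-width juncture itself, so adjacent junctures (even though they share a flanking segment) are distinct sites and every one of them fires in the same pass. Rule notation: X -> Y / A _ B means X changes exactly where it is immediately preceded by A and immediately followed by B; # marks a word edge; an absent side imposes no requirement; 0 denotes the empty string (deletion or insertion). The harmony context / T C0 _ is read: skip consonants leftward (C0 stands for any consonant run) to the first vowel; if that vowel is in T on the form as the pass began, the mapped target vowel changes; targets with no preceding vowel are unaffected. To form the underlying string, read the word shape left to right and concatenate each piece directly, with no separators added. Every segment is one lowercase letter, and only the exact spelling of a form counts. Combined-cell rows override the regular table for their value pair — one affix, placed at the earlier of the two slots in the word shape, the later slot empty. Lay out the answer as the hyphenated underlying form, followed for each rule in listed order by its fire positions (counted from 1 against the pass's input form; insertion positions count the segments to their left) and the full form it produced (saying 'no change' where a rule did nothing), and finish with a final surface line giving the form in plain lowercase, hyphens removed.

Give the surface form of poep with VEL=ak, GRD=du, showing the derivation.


underlying: poep-da-ta
1. e -> o, i -> u / B C0 _: fires at position(s) 3: poopdata
2. o -> e, u -> i / F C0 _: no change
surface: poopdata


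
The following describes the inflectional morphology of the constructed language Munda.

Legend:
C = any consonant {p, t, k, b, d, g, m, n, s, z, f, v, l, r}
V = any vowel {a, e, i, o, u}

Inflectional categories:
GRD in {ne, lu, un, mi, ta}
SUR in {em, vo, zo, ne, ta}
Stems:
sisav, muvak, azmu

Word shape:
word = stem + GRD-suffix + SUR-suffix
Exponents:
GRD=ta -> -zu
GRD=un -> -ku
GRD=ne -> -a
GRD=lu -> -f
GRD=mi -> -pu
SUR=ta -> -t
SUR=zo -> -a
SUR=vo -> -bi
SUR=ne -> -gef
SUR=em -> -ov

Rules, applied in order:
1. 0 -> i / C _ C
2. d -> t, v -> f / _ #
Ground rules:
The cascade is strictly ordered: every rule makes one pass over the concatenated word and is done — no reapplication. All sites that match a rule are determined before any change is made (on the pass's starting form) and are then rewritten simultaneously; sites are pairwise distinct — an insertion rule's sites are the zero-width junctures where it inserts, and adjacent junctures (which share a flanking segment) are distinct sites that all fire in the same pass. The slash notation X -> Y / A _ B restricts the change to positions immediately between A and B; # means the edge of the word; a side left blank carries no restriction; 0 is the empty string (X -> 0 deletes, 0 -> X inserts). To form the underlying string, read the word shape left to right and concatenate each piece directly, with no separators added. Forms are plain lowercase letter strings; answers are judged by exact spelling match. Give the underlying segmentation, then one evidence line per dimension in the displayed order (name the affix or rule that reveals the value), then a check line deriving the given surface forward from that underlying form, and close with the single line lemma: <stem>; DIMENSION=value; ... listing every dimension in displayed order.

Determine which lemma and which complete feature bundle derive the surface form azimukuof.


underlying: azmu-ku-ov
GRD=un - signalled by the affix -ku
SUR=em - signalled by the affix -ov
check: azmukuov -> azimukuov -> azimukuof
lemma: azmu; GRD=un; SUR=em


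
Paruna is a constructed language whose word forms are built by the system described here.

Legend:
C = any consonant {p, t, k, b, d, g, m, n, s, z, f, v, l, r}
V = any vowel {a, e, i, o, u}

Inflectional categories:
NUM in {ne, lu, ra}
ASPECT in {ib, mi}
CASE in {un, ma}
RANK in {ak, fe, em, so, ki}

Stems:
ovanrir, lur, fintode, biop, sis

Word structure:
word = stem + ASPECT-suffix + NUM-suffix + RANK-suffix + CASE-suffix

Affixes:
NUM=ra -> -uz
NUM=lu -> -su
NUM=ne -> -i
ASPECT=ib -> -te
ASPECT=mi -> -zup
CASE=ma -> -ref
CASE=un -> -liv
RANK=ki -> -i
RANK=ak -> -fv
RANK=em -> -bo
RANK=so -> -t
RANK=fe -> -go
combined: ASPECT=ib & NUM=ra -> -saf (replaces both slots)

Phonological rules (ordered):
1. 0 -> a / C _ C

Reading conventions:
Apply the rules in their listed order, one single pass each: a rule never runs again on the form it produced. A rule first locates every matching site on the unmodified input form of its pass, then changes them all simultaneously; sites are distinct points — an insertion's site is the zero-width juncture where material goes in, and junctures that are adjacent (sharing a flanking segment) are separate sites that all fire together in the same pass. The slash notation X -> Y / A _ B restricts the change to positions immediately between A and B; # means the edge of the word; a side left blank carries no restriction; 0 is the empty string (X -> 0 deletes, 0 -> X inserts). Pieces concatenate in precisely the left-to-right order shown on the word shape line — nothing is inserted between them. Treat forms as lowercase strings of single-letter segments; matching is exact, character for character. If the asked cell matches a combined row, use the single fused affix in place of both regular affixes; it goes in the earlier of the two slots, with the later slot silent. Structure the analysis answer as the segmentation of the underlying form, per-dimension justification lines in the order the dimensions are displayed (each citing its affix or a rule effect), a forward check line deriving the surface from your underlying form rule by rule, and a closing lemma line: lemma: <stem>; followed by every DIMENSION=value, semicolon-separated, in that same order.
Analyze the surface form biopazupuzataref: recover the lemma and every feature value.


underlying: biop-zup-uz-t-ref
NUM=ra - signalled by the affix -uz
ASPECT=mi - signalled by the affix -zup
CASE=ma - signalled by the affix -ref
RANK=so - signalled by the affix -t
check: biopzupuztref -> biopazupuzataref
lemma: biop; NUM=ra; ASPECT=mi; CASE=ma; RANK=so


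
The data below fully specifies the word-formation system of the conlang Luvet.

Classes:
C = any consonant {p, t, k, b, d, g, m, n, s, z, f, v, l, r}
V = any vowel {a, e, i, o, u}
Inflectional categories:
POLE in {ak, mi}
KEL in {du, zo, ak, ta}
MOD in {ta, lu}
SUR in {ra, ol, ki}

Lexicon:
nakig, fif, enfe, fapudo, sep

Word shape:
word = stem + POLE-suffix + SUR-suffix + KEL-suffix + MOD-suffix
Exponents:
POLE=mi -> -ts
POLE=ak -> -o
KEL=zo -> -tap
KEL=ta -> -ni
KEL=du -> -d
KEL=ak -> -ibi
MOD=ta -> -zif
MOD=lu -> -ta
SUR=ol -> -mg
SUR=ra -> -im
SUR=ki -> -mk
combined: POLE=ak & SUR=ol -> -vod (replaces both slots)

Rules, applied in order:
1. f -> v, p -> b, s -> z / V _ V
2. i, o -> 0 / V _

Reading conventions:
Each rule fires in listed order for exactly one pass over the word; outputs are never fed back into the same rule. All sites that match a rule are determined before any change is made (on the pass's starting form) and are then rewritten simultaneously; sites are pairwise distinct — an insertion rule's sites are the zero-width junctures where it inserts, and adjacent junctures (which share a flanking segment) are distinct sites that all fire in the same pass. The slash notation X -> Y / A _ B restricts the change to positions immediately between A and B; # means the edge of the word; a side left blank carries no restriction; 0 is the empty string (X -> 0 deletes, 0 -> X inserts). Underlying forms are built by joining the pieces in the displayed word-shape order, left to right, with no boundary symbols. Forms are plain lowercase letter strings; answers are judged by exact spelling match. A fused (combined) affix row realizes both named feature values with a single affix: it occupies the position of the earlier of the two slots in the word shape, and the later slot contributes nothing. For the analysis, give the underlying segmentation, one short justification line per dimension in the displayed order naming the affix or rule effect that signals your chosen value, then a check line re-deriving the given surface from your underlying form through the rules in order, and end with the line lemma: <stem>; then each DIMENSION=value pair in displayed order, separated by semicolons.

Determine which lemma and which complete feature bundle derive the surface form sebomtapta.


underlying: sep-o-im-tap-ta
POLE=ak - signalled by the affix -o
KEL=zo - signalled by the affix -tap
MOD=lu - signalled by the affix -ta
SUR=ra - signalled by the affix -im
check: sepoimtapta -> seboimtapta -> sebomtapta
lemma: sep; POLE=ak; KEL=zo; MOD=lu; SUR=ra


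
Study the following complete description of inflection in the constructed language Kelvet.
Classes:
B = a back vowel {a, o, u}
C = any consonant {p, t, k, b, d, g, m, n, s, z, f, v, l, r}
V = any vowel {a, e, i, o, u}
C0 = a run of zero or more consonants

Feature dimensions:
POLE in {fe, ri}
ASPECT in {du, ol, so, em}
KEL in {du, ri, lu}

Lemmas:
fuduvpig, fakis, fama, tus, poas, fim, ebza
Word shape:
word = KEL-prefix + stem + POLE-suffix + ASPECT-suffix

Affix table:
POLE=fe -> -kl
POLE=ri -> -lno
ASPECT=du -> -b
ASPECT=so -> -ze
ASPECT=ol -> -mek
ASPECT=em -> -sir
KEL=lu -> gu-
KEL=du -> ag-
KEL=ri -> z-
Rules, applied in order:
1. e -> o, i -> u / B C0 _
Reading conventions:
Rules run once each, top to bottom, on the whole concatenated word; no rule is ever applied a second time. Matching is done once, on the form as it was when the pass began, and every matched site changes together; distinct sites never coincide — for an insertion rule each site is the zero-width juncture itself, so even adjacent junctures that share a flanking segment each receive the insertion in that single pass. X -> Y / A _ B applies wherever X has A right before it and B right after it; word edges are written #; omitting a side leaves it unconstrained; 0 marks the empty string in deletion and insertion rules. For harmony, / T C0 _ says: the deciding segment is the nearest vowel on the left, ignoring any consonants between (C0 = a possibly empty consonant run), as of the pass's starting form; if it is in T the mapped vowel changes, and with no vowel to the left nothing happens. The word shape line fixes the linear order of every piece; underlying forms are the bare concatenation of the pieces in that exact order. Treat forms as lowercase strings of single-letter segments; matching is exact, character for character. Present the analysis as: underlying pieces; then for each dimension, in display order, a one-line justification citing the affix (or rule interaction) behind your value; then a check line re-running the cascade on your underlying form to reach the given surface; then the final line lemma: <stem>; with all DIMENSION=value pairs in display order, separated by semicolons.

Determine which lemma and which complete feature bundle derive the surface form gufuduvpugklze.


underlying: gu-fuduvpig-kl-ze
POLE=fe - signalled by the affix -kl
ASPECT=so - signalled by the affix -ze
KEL=lu - signalled by the affix gu-
check: gufuduvpigklze -> gufuduvpugklze
lemma: fuduvpig; POLE=fe; ASPECT=so; KEL=lu


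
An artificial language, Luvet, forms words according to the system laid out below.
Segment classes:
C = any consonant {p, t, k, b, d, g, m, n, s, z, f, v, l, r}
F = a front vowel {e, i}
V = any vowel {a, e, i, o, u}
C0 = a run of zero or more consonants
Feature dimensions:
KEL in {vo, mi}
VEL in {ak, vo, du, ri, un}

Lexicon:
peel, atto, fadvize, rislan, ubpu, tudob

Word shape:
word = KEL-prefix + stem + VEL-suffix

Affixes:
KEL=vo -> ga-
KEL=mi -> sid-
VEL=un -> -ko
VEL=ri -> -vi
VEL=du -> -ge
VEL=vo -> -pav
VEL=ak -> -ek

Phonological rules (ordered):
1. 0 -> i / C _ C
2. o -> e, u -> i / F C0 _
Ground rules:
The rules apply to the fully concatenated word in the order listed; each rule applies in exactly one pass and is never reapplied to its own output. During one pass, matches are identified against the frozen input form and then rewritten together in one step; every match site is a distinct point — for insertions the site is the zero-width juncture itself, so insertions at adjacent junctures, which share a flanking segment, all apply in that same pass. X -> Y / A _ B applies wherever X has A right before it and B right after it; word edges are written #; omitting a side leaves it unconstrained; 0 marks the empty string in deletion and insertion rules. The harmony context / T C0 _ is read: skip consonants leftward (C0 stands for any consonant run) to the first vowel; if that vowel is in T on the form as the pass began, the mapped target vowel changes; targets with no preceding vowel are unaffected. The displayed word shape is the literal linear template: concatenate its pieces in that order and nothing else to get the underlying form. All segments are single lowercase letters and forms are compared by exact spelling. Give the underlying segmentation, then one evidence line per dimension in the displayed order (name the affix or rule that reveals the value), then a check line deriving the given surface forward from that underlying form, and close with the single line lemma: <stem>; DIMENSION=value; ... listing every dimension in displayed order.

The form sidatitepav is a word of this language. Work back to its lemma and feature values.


underlying: sid-atto-pav
KEL=mi - signalled by the affix sid-
VEL=vo - signalled by the affix -pav
check: sidattopav -> sidatitopav -> sidatitepav
lemma: atto; KEL=mi; VEL=vo


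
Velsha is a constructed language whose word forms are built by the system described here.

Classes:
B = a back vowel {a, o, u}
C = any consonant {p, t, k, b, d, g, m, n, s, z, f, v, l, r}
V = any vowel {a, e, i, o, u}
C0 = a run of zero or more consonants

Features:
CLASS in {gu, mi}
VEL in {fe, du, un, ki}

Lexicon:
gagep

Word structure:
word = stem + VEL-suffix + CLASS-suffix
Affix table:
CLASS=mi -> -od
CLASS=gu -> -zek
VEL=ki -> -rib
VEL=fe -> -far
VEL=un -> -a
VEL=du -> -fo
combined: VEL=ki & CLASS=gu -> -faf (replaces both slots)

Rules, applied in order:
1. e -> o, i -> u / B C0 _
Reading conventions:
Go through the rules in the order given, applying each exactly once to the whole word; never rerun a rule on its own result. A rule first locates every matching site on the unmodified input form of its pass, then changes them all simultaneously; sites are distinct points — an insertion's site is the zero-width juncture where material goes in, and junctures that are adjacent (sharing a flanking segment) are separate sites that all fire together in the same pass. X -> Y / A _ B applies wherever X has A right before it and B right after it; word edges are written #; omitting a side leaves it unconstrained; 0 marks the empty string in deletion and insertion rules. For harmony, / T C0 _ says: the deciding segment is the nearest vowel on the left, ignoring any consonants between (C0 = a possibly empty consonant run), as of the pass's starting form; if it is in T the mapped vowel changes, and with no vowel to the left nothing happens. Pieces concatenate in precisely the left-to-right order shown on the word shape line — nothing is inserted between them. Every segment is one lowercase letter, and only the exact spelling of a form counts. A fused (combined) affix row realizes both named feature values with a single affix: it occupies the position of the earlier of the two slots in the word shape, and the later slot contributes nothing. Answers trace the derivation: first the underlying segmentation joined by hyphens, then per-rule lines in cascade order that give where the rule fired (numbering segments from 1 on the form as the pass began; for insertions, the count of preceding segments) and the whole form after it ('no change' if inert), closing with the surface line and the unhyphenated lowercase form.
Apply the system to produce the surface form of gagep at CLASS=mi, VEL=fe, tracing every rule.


underlying: gagep-far-od
1. e -> o, i -> u / B C0 _: fires at position(s) 4: gagopfarod
surface: gagopfarod


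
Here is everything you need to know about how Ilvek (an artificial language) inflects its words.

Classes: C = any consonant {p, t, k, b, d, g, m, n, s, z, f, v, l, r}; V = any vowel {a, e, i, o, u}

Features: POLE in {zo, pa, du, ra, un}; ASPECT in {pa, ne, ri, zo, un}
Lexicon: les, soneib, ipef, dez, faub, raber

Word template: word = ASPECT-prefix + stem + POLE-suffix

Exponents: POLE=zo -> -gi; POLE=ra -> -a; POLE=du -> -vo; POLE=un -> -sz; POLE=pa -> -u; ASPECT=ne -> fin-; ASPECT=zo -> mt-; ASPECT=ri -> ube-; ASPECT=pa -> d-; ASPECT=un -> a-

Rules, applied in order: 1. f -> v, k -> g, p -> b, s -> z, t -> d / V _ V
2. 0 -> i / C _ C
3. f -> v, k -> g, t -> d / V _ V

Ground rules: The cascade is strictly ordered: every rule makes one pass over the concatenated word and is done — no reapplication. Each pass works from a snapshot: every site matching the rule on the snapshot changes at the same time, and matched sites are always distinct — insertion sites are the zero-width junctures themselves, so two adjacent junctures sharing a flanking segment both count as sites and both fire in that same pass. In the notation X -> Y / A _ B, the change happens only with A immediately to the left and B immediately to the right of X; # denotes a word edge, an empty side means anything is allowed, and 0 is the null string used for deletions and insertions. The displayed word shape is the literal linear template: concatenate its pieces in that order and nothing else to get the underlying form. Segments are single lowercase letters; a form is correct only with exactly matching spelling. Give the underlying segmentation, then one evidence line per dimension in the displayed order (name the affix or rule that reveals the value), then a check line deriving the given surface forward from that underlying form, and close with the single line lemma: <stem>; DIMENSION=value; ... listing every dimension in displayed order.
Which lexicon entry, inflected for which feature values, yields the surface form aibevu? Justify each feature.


underlying: a-ipef-u
POLE=pa - signalled by the affix -u
ASPECT=un - signalled by the affix a-
check: aipefu -> aibevu -> aibevu -> aibevu
lemma: ipef; POLE=pa; ASPECT=un


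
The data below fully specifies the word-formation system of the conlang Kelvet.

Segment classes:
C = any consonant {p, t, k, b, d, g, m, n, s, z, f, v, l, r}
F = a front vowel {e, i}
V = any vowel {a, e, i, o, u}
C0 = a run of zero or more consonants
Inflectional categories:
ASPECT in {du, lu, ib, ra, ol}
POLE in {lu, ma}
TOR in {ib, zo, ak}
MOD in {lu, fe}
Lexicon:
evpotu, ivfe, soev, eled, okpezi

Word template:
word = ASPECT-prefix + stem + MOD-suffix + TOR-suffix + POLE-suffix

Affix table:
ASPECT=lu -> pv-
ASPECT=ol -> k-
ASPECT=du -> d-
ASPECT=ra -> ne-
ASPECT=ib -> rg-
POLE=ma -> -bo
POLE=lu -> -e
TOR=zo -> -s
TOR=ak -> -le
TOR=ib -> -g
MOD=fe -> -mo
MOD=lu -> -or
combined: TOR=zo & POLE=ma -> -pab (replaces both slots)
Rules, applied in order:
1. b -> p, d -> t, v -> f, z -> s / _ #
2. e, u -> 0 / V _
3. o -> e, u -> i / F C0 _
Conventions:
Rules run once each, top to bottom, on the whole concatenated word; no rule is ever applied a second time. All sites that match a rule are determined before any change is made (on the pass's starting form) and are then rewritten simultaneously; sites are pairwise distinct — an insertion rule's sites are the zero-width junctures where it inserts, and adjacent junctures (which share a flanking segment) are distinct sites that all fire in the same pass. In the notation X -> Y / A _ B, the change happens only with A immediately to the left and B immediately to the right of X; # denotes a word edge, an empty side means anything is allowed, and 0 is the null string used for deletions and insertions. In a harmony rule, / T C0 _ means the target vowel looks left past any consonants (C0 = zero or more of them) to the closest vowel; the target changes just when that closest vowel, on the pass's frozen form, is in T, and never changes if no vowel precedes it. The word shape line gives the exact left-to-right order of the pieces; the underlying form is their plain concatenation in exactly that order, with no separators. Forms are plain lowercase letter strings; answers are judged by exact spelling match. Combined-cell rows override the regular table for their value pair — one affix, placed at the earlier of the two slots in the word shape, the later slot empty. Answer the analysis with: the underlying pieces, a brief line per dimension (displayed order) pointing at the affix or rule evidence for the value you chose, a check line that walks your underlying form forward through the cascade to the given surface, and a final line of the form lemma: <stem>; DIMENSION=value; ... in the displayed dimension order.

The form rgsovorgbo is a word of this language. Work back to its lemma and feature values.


underlying: rg-soev-or-g-bo
ASPECT=ib - signalled by the affix rg-
POLE=ma - signalled by the affix -bo
TOR=ib - signalled by the affix -g
MOD=lu - signalled by the affix -or
check: rgsoevorgbo -> rgsoevorgbo -> rgsovorgbo -> rgsovorgbo
lemma: soev; ASPECT=ib; POLE=ma; TOR=ib; MOD=lu


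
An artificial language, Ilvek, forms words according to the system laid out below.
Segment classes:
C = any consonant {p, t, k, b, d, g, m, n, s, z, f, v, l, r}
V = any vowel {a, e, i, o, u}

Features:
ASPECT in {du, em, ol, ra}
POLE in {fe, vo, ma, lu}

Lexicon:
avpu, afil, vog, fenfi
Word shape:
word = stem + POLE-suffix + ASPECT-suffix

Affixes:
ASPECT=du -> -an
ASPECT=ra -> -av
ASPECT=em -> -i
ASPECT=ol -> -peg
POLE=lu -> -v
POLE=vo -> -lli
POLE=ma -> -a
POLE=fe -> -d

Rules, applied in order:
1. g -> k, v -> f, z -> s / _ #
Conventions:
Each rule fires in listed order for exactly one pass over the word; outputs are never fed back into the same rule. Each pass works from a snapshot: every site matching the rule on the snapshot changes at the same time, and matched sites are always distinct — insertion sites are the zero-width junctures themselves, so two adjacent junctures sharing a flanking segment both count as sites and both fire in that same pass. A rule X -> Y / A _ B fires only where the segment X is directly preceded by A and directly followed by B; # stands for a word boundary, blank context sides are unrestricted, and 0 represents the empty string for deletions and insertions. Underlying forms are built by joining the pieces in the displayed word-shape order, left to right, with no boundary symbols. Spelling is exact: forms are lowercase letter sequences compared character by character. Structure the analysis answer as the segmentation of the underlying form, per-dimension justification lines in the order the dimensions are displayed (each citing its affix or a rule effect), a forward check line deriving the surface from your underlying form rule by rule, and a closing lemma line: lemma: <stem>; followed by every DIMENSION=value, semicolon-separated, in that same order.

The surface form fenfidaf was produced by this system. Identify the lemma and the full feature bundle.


underlying: fenfi-d-av
ASPECT=ra - signalled by the affix -av
POLE=fe - signalled by the affix -d
check: fenfidav -> fenfidaf
lemma: fenfi; ASPECT=ra; POLE=fe


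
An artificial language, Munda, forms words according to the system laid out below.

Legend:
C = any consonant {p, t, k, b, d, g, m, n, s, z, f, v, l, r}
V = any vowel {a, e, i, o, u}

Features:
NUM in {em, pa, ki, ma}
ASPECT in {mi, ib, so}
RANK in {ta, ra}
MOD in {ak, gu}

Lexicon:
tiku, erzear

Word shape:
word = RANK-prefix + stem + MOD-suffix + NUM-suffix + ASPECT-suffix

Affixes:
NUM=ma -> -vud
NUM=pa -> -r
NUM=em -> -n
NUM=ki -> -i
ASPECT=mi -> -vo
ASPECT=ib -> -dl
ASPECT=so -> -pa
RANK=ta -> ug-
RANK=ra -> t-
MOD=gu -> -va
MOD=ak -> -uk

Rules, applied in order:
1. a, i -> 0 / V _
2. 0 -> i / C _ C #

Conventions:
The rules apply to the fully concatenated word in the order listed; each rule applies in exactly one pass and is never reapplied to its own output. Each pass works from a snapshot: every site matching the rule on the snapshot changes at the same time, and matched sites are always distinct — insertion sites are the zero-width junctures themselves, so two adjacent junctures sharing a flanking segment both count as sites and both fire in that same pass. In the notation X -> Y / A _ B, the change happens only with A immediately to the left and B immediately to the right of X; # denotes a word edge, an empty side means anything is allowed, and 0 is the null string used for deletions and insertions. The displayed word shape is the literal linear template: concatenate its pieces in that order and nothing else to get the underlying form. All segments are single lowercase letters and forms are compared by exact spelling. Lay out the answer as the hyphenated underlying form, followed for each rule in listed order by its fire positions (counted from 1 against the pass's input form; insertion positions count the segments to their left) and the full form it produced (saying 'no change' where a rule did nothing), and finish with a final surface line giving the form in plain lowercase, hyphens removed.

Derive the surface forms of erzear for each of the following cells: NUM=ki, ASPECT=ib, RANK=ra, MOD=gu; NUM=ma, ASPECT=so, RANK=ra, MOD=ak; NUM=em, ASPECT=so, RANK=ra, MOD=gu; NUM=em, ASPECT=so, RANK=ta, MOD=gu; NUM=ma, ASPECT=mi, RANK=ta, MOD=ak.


cell NUM=ki, ASPECT=ib, RANK=ra, MOD=gu:
underlying: t-erzear-va-i-dl
1. a, i -> 0 / V _: fires at position(s) 6, 10: terzervadl
2. 0 -> i / C _ C #: inserts after position(s) 9: terzervadil
surface: terzervadil

cell NUM=ma, ASPECT=so, RANK=ra, MOD=ak:
underlying: t-erzear-uk-vud-pa
1. a, i -> 0 / V _: fires at position(s) 6: terzerukvudpa
2. 0 -> i / C _ C #: no change
surface: terzerukvudpa

cell NUM=em, ASPECT=so, RANK=ra, MOD=gu:
underlying: t-erzear-va-n-pa
1. a, i -> 0 / V _: fires at position(s) 6: terzervanpa
2. 0 -> i / C _ C #: no change
surface: terzervanpa

cell NUM=em, ASPECT=so, RANK=ta, MOD=gu:
underlying: ug-erzear-va-n-pa
1. a, i -> 0 / V _: fires at position(s) 7: ugerzervanpa
2. 0 -> i / C _ C #: no change
surface: ugerzervanpa

cell NUM=ma, ASPECT=mi, RANK=ta, MOD=ak:
underlying: ug-erzear-uk-vud-vo
1. a, i -> 0 / V _: fires at position(s) 7: ugerzerukvudvo
2. 0 -> i / C _ C #: no change
surface: ugerzerukvudvo


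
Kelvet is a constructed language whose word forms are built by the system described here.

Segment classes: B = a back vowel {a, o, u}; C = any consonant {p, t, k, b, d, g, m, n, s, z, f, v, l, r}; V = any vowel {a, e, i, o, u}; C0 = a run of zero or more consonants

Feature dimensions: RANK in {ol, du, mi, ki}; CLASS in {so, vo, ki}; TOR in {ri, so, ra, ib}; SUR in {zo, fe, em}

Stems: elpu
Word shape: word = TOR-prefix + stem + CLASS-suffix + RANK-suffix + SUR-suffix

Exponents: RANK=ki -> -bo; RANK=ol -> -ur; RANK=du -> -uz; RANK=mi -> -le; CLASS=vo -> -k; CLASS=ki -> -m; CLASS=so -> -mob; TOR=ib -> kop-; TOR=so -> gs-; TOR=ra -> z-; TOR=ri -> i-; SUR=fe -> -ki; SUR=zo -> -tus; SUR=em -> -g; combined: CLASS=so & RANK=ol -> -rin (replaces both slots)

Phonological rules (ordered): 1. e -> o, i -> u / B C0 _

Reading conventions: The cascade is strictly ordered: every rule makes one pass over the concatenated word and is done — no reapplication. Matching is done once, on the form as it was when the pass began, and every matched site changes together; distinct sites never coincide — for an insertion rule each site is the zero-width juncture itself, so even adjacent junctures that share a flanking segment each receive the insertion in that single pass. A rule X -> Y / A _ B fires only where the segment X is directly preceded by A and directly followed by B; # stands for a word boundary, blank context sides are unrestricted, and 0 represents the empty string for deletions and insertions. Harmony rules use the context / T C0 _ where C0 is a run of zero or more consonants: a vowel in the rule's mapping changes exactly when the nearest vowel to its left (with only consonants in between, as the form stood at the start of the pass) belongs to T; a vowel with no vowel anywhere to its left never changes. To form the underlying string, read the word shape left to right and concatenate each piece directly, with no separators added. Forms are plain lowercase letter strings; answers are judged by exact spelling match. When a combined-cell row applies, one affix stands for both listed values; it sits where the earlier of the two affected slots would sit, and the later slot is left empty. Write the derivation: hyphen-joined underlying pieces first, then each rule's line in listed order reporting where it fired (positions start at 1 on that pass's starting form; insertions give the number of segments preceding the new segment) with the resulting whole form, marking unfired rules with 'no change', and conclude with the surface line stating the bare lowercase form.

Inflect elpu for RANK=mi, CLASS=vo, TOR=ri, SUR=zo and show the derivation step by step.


underlying: i-elpu-k-le-tus
1. e -> o, i -> u / B C0 _: fires at position(s) 8: ielpuklotus
surface: ielpuklotus
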